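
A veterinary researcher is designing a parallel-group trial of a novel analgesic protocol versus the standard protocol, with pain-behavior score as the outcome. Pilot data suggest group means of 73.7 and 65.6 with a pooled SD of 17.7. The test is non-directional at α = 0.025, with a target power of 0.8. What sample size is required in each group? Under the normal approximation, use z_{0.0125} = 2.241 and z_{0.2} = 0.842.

n = 91 per group

Cohen's d = |M₁ − M₂| / SD_pooled = |73.7 − 65.6| / 17.7 = 8.1 / 17.7 = 0.458.
For two independent groups with equal n: n = 2·((z_{α/2} + z_β) / d)².
z_{α/2} + z_β = 2.241 + 0.842 = 3.083.
n = 2 × (3.083 / 0.458)² = 2 × 6.731² = 2 × 45.31 = 90.6.
Round up to the next whole participant.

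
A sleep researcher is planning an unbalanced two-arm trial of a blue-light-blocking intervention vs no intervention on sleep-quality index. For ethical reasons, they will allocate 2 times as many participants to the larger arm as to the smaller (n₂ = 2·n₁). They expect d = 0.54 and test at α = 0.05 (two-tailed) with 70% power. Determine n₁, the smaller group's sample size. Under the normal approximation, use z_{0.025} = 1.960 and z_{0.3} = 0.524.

n₁ = 32

With allocation ratio k = n₂/n₁ = 2, Var(x̄₁−x̄₂) = σ²(1/n₁ + 1/(k·n₁)) = σ²·(k+1)/(k·n₁).
So n₁ = (1 + 1/k)·((z_{α/2} + z_β)/d)² = 1.500 × (2.484/0.54)².
n₁ = 1.500 × 21.16 = 31.7.
Round up: n₁ = 32, giving n₂ = 2 × 32 = 64.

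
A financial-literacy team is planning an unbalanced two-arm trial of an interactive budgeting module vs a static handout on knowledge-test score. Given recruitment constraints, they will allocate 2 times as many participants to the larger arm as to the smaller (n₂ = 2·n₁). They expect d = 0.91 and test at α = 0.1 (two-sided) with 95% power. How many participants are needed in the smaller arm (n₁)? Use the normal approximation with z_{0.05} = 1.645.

With allocation ratio k = n₂/n₁ = 2, Var(x̄₁−x̄₂) = σ²(1/n₁ + 1/(k·n₁)) = σ²·(k+1)/(k·n₁).
So n₁ = (1 + 1/k)·((z_{α/2} + z_β)/d)² = 1.500 × (3.290/0.91)².
n₁ = 1.500 × 13.07 = 19.6.
Round up: n₁ = 20, giving n₂ = 2 × 20 = 40.

n₁ = 20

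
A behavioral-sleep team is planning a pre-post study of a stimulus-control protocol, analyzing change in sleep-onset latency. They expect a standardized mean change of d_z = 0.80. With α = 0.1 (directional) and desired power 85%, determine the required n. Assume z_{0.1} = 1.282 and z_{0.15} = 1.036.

For a paired (one-sample on differences) test: n = ((z_{α} + z_β) / d)².
z_{α} + z_β = 1.282 + 1.036 = 2.318.
n = (2.318 / 0.80)² = 2.897² = 8.40.
Round up.

n = 9 pairs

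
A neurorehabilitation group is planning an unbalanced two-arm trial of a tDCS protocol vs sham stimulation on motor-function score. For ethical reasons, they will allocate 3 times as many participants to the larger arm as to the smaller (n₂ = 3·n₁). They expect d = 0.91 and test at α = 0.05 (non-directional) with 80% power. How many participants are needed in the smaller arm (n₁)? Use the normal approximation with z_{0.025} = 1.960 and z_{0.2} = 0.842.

With allocation ratio k = n₂/n₁ = 3, Var(x̄₁−x̄₂) = σ²(1/n₁ + 1/(k·n₁)) = σ²·(k+1)/(k·n₁).
So n₁ = (1 + 1/k)·((z_{α/2} + z_β)/d)² = 1.333 × (2.802/0.91)².
n₁ = 1.333 × 9.48 = 12.6.
Round up: n₁ = 13, giving n₂ = 3 × 13 = 39.

n₁ = 13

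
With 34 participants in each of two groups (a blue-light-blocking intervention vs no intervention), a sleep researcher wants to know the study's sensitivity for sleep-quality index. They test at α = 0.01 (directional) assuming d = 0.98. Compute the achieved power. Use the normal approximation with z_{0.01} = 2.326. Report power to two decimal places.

power ≈ 0.96

For two equal groups, power = Φ(d·√(n/2) − z_{α}).
d·√(n/2) = 0.98 × √(34/2) = 0.98 × 4.123 = 4.041.
z_β = 4.041 − 2.326 = 1.715.
Power = Φ(1.715) = 0.957.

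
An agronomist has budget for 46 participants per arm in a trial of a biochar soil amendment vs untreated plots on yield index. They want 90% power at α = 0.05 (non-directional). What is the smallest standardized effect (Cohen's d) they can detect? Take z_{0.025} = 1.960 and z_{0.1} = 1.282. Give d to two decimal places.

d_min ≈ 0.68

For two independent groups of n = 46 each: d_min = (z_{α/2} + z_β)·√(2/n).
z-sum = 1.960 + 1.282 = 3.242.
d_min = 3.242 × √(2/46) = 3.242 × 0.2085 = 0.676.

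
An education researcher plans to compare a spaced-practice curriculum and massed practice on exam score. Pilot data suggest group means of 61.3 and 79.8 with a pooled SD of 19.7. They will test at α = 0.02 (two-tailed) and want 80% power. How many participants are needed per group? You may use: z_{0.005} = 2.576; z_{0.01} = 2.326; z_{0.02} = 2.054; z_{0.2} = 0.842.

n = 23 per group

Cohen's d = |M₁ − M₂| / SD_pooled = |61.3 − 79.8| / 19.7 = 18.5 / 19.7 = 0.939.
For two independent groups with equal n: n = 2·((z_{α/2} + z_β) / d)².
z_{α/2} + z_β = 2.326 + 0.842 = 3.168.
n = 2 × (3.168 / 0.939)² = 2 × 3.374² = 2 × 11.38 = 22.8.
Round up to the next whole participant.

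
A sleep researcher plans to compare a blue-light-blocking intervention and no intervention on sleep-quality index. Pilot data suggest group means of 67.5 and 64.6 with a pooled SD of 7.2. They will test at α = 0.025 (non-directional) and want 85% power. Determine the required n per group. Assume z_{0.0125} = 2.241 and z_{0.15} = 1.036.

n = 133 per group

Cohen's d = |M₁ − M₂| / SD_pooled = |67.5 − 64.6| / 7.2 = 2.9 / 7.2 = 0.403.
For two independent groups with equal n: n = 2·((z_{α/2} + z_β) / d)².
z_{α/2} + z_β = 2.241 + 1.036 = 3.277.
n = 2 × (3.277 / 0.403)² = 2 × 8.132² = 2 × 66.12 = 132.2.
Round up to the next whole participant.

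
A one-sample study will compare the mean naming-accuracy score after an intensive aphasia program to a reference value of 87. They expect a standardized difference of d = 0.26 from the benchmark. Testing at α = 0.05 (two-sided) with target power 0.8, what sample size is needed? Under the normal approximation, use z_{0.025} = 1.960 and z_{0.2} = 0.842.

n = 117

For a one-sample test: n = ((z_{α/2} + z_β) / d)².
z_{α/2} + z_β = 1.960 + 0.842 = 2.802.
n = (2.802 / 0.26)² = 10.777² = 116.14.
Round up.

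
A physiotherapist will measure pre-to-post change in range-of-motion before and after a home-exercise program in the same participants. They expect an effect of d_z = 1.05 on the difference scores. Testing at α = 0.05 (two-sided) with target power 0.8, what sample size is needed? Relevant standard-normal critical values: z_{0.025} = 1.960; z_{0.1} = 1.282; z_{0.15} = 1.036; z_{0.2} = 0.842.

n = 8 pairs

For a paired (one-sample on differences) test: n = ((z_{α/2} + z_β) / d)².
z_{α/2} + z_β = 1.960 + 0.842 = 2.802.
n = (2.802 / 1.05)² = 2.669² = 7.12.
Round up.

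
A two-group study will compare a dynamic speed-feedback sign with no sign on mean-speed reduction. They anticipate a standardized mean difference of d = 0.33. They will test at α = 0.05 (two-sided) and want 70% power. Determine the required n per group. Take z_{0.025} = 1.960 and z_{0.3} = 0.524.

For two independent groups with equal n: n = 2·((z_{α/2} + z_β) / d)².
z_{α/2} + z_β = 1.960 + 0.524 = 2.484.
n = 2 × (2.484 / 0.33)² = 2 × 7.527² = 2 × 56.66 = 113.3.
Round up to the next whole participant.

n = 114 per group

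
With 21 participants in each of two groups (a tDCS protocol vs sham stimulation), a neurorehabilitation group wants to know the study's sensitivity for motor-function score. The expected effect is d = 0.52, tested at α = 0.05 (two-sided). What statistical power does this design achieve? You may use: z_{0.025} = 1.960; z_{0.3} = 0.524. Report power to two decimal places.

For two equal groups, power = Φ(d·√(n/2) − z_{α/2}).
d·√(n/2) = 0.52 × √(21/2) = 0.52 × 3.240 = 1.685.
z_β = 1.685 − 1.960 = -0.275.
Power = Φ(-0.275) = 0.392.

power ≈ 0.39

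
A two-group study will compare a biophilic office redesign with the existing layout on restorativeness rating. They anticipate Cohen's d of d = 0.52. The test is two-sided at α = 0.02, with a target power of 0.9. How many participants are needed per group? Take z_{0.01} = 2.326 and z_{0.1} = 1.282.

n = 97 per group

For two independent groups with equal n: n = 2·((z_{α/2} + z_β) / d)².
z_{α/2} + z_β = 2.326 + 1.282 = 3.608.
n = 2 × (3.608 / 0.52)² = 2 × 6.938² = 2 × 48.14 = 96.3.
Round up to the next whole participant.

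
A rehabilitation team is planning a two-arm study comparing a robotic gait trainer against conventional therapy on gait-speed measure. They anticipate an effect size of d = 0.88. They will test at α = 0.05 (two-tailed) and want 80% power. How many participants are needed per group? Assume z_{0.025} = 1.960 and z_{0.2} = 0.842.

For two independent groups with equal n: n = 2·((z_{α/2} + z_β) / d)².
z_{α/2} + z_β = 1.960 + 0.842 = 2.802.
n = 2 × (2.802 / 0.88)² = 2 × 3.184² = 2 × 10.14 = 20.3.
Round up to the next whole participant.

n = 21 per group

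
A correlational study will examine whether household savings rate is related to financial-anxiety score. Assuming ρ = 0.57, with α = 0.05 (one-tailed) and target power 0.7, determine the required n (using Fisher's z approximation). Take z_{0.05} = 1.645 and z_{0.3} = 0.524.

Fisher's z: C = ½·ln((1+r)/(1−r)) = ½·ln(3.6512) = 0.6475.
n = ((z_{α} + z_β)/C)² + 3.
(1.645 + 0.524) / 0.6475 = 2.169 / 0.6475 = 3.350.
n = 3.350² + 3 = 11.22 + 3 = 14.2.
Round up.

n = 15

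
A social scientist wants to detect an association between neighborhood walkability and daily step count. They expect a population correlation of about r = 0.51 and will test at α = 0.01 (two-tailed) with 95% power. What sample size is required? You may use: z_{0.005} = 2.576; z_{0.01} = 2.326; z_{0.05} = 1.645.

Fisher's z: C = ½·ln((1+r)/(1−r)) = ½·ln(3.0816) = 0.5627.
n = ((z_{α/2} + z_β)/C)² + 3.
(2.576 + 1.645) / 0.5627 = 4.221 / 0.5627 = 7.501.
n = 7.501² + 3 = 56.27 + 3 = 59.3.
Round up.

n = 60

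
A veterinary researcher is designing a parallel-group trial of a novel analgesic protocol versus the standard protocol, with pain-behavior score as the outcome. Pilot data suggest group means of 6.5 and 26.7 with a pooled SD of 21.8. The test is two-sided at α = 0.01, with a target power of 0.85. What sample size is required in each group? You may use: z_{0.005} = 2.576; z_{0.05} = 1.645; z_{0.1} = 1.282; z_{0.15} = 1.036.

Cohen's d = |M₁ − M₂| / SD_pooled = |6.5 − 26.7| / 21.8 = 20.2 / 21.8 = 0.927.
For two independent groups with equal n: n = 2·((z_{α/2} + z_β) / d)².
z_{α/2} + z_β = 2.576 + 1.036 = 3.612.
n = 2 × (3.612 / 0.927)² = 2 × 3.896² = 2 × 15.18 = 30.4.
Round up to the next whole participant.

n = 31 per group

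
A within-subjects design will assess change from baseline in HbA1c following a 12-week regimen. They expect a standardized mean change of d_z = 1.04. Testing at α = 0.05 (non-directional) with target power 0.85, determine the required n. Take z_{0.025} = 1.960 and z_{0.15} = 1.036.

n = 9 pairs

For a paired (one-sample on differences) test: n = ((z_{α/2} + z_β) / d)².
z_{α/2} + z_β = 1.960 + 1.036 = 2.996.
n = (2.996 / 1.04)² = 2.881² = 8.30.
Round up.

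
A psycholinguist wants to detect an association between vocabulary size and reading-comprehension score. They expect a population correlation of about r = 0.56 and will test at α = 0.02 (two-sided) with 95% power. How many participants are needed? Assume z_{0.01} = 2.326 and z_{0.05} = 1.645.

n = 43

Fisher's z: C = ½·ln((1+r)/(1−r)) = ½·ln(3.5455) = 0.6328.
n = ((z_{α/2} + z_β)/C)² + 3.
(2.326 + 1.645) / 0.6328 = 3.971 / 0.6328 = 6.275.
n = 6.275² + 3 = 39.38 + 3 = 42.4.
Round up.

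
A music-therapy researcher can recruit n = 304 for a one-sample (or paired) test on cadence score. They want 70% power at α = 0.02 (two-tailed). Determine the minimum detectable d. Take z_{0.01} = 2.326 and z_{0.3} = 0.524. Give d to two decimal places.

d_min ≈ 0.16

For a single sample (or paired design) of n = 304: d_min = (z_{α/2} + z_β)/√n.
z-sum = 2.326 + 0.524 = 2.850.
d_min = 2.850 / √304 = 2.850 / 17.436 = 0.163.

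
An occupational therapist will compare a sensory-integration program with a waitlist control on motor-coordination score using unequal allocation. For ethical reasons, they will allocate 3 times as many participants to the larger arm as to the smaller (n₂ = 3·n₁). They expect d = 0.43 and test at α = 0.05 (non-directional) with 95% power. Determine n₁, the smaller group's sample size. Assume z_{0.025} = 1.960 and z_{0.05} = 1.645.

With allocation ratio k = n₂/n₁ = 3, Var(x̄₁−x̄₂) = σ²(1/n₁ + 1/(k·n₁)) = σ²·(k+1)/(k·n₁).
So n₁ = (1 + 1/k)·((z_{α/2} + z_β)/d)² = 1.333 × (3.605/0.43)².
n₁ = 1.333 × 70.29 = 93.7.
Round up: n₁ = 94, giving n₂ = 3 × 94 = 282.

n₁ = 94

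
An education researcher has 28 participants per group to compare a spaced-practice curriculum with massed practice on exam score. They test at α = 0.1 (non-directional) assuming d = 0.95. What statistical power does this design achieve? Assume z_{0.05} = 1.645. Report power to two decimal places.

power ≈ 0.97

For two equal groups, power = Φ(d·√(n/2) − z_{α/2}).
d·√(n/2) = 0.95 × √(28/2) = 0.95 × 3.742 = 3.555.
z_β = 3.555 − 1.645 = 1.910.
Power = Φ(1.910) = 0.972.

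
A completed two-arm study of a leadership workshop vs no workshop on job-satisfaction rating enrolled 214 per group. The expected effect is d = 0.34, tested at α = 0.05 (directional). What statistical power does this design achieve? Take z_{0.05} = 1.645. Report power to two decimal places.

For two equal groups, power = Φ(d·√(n/2) − z_{α}).
d·√(n/2) = 0.34 × √(214/2) = 0.34 × 10.344 = 3.517.
z_β = 3.517 − 1.645 = 1.872.
Power = Φ(1.872) = 0.969.

power ≈ 0.97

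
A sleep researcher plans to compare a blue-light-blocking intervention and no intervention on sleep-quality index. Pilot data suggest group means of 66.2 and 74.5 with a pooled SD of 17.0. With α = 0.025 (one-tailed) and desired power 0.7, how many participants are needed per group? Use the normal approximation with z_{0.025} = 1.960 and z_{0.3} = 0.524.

n = 52 per group

Cohen's d = |M₁ − M₂| / SD_pooled = |66.2 − 74.5| / 17.0 = 8.3 / 17.0 = 0.488.
For two independent groups with equal n: n = 2·((z_{α} + z_β) / d)².
z_{α} + z_β = 1.960 + 0.524 = 2.484.
n = 2 × (2.484 / 0.488)² = 2 × 5.090² = 2 × 25.91 = 51.8.
Round up to the next whole participant.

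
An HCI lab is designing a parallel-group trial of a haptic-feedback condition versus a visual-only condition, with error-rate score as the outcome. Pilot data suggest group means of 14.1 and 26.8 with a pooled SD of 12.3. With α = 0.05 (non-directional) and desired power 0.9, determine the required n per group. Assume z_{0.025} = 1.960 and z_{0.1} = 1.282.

n = 20 per group

Cohen's d = |M₁ − M₂| / SD_pooled = |14.1 − 26.8| / 12.3 = 12.7 / 12.3 = 1.033.
For two independent groups with equal n: n = 2·((z_{α/2} + z_β) / d)².
z_{α/2} + z_β = 1.960 + 1.282 = 3.242.
n = 2 × (3.242 / 1.033)² = 2 × 3.138² = 2 × 9.85 = 19.7.
Round up to the next whole participant.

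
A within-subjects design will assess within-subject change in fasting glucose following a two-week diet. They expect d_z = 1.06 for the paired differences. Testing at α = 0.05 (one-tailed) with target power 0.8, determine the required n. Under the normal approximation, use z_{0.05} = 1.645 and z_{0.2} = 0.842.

n = 6 pairs

For a paired (one-sample on differences) test: n = ((z_{α} + z_β) / d)².
z_{α} + z_β = 1.645 + 0.842 = 2.487.
n = (2.487 / 1.06)² = 2.346² = 5.50.
Round up.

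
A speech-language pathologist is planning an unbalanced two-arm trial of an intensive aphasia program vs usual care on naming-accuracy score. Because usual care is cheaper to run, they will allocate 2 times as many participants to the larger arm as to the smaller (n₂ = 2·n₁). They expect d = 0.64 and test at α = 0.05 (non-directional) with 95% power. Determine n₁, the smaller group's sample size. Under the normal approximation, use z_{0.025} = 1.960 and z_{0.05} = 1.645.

With allocation ratio k = n₂/n₁ = 2, Var(x̄₁−x̄₂) = σ²(1/n₁ + 1/(k·n₁)) = σ²·(k+1)/(k·n₁).
So n₁ = (1 + 1/k)·((z_{α/2} + z_β)/d)² = 1.500 × (3.605/0.64)².
n₁ = 1.500 × 31.73 = 47.6.
Round up: n₁ = 48, giving n₂ = 2 × 48 = 96.

n₁ = 48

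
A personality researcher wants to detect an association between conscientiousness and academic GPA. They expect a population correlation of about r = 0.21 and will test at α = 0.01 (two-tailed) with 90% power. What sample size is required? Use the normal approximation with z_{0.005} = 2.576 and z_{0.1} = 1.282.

n = 331

Fisher's z: C = ½·ln((1+r)/(1−r)) = ½·ln(1.5316) = 0.2132.
n = ((z_{α/2} + z_β)/C)² + 3.
(2.576 + 1.282) / 0.2132 = 3.858 / 0.2132 = 18.096.
n = 18.096² + 3 = 327.45 + 3 = 330.5.
Round up.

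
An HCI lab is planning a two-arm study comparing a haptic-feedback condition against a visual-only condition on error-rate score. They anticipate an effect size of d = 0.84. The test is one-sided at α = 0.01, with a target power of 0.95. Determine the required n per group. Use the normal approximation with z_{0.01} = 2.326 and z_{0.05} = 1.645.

For two independent groups with equal n: n = 2·((z_{α} + z_β) / d)².
z_{α} + z_β = 2.326 + 1.645 = 3.971.
n = 2 × (3.971 / 0.84)² = 2 × 4.727² = 2 × 22.35 = 44.7.
Round up to the next whole participant.

n = 45 per group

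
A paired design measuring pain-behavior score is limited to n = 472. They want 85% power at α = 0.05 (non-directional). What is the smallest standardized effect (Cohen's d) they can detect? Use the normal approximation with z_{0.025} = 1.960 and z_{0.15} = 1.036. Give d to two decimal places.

For a single sample (or paired design) of n = 472: d_min = (z_{α/2} + z_β)/√n.
z-sum = 1.960 + 1.036 = 2.996.
d_min = 2.996 / √472 = 2.996 / 21.726 = 0.138.

d_min ≈ 0.14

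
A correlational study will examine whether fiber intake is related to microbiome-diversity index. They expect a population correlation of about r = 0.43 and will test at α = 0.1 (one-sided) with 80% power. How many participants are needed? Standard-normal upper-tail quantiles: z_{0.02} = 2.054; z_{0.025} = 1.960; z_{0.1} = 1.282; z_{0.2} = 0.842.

n = 25

Fisher's z: C = ½·ln((1+r)/(1−r)) = ½·ln(2.5088) = 0.4599.
n = ((z_{α} + z_β)/C)² + 3.
(1.282 + 0.842) / 0.4599 = 2.124 / 0.4599 = 4.618.
n = 4.618² + 3 = 21.33 + 3 = 24.3.
Round up.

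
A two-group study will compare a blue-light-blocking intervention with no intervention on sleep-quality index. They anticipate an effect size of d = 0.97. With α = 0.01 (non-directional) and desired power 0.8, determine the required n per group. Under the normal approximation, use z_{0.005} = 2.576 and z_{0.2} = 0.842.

n = 25 per group

For two independent groups with equal n: n = 2·((z_{α/2} + z_β) / d)².
z_{α/2} + z_β = 2.576 + 0.842 = 3.418.
n = 2 × (3.418 / 0.97)² = 2 × 3.524² = 2 × 12.42 = 24.8.
Round up to the next whole participant.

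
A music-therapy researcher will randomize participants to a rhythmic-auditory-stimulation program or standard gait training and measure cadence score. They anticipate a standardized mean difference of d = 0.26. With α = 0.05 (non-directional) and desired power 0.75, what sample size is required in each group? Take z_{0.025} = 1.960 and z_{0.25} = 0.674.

For two independent groups with equal n: n = 2·((z_{α/2} + z_β) / d)².
z_{α/2} + z_β = 1.960 + 0.674 = 2.634.
n = 2 × (2.634 / 0.26)² = 2 × 10.131² = 2 × 102.63 = 205.3.
Round up to the next whole participant.

n = 206 per group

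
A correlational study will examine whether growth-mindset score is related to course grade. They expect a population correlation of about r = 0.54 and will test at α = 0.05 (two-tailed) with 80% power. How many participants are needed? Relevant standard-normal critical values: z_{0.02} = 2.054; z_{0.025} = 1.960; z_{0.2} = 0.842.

n = 25

Fisher's z: C = ½·ln((1+r)/(1−r)) = ½·ln(3.3478) = 0.6042.
n = ((z_{α/2} + z_β)/C)² + 3.
(1.960 + 0.842) / 0.6042 = 2.802 / 0.6042 = 4.638.
n = 4.638² + 3 = 21.51 + 3 = 24.5.
Round up.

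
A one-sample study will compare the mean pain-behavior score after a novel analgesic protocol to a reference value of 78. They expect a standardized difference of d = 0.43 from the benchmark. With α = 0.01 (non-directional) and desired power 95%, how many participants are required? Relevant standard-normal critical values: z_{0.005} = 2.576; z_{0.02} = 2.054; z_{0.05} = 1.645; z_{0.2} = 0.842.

For a one-sample test: n = ((z_{α/2} + z_β) / d)².
z_{α/2} + z_β = 2.576 + 1.645 = 4.221.
n = (4.221 / 0.43)² = 9.816² = 96.36.
Round up.

n = 97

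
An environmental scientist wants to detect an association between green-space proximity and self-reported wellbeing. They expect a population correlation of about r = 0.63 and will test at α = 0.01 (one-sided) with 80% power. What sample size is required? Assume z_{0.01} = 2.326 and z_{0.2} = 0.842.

n = 22

Fisher's z: C = ½·ln((1+r)/(1−r)) = ½·ln(4.4054) = 0.7414.
n = ((z_{α} + z_β)/C)² + 3.
(2.326 + 0.842) / 0.7414 = 3.168 / 0.7414 = 4.273.
n = 4.273² + 3 = 18.26 + 3 = 21.3.
Round up.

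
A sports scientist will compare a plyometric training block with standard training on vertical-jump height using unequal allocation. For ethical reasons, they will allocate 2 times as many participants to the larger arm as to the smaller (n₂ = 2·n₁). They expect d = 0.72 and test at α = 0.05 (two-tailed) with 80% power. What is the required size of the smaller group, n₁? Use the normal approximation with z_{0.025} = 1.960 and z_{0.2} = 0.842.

With allocation ratio k = n₂/n₁ = 2, Var(x̄₁−x̄₂) = σ²(1/n₁ + 1/(k·n₁)) = σ²·(k+1)/(k·n₁).
So n₁ = (1 + 1/k)·((z_{α/2} + z_β)/d)² = 1.500 × (2.802/0.72)².
n₁ = 1.500 × 15.15 = 22.7.
Round up: n₁ = 23, giving n₂ = 2 × 23 = 46.

n₁ = 23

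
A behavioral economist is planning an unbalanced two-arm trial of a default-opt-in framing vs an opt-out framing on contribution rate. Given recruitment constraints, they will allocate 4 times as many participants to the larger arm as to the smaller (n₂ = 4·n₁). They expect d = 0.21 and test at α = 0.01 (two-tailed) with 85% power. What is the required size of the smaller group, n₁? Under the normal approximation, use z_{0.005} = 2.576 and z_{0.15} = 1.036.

With allocation ratio k = n₂/n₁ = 4, Var(x̄₁−x̄₂) = σ²(1/n₁ + 1/(k·n₁)) = σ²·(k+1)/(k·n₁).
So n₁ = (1 + 1/k)·((z_{α/2} + z_β)/d)² = 1.250 × (3.612/0.21)².
n₁ = 1.250 × 295.84 = 369.8.
Round up: n₁ = 370, giving n₂ = 4 × 370 = 1480.

n₁ = 370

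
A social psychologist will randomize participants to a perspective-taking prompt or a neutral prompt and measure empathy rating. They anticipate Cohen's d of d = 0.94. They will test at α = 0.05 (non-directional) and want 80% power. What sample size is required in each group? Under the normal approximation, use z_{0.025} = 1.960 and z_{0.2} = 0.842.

n = 18 per group

For two independent groups with equal n: n = 2·((z_{α/2} + z_β) / d)².
z_{α/2} + z_β = 1.960 + 0.842 = 2.802.
n = 2 × (2.802 / 0.94)² = 2 × 2.981² = 2 × 8.89 = 17.8.
Round up to the next whole participant.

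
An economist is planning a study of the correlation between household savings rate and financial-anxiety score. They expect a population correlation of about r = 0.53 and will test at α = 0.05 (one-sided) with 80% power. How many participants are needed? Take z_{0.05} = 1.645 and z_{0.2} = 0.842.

Fisher's z: C = ½·ln((1+r)/(1−r)) = ½·ln(3.2553) = 0.5901.
n = ((z_{α} + z_β)/C)² + 3.
(1.645 + 0.842) / 0.5901 = 2.487 / 0.5901 = 4.215.
n = 4.215² + 3 = 17.76 + 3 = 20.8.
Round up.

n = 21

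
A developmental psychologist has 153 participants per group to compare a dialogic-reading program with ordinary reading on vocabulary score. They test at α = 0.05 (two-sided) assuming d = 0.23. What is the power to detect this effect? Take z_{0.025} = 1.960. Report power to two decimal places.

power ≈ 0.52

For two equal groups, power = Φ(d·√(n/2) − z_{α/2}).
d·√(n/2) = 0.23 × √(153/2) = 0.23 × 8.746 = 2.012.
z_β = 2.012 − 1.960 = 0.052.
Power = Φ(0.052) = 0.521.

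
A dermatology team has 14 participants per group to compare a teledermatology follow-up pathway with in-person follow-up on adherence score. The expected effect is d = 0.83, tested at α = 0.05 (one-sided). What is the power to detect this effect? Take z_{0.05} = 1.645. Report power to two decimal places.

For two equal groups, power = Φ(d·√(n/2) − z_{α}).
d·√(n/2) = 0.83 × √(14/2) = 0.83 × 2.646 = 2.196.
z_β = 2.196 − 1.645 = 0.551.
Power = Φ(0.551) = 0.709.

power ≈ 0.71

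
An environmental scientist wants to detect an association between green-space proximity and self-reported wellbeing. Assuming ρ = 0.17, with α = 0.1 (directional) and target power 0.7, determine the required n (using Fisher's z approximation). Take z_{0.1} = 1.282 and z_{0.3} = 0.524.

n = 114

Fisher's z: C = ½·ln((1+r)/(1−r)) = ½·ln(1.4096) = 0.1717.
n = ((z_{α} + z_β)/C)² + 3.
(1.282 + 0.524) / 0.1717 = 1.806 / 0.1717 = 10.518.
n = 10.518² + 3 = 110.64 + 3 = 113.6.
Round up.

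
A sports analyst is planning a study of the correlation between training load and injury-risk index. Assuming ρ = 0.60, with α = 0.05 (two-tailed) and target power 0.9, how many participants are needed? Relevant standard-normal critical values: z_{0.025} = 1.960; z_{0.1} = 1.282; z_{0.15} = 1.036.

Fisher's z: C = ½·ln((1+r)/(1−r)) = ½·ln(4.0000) = 0.6931.
n = ((z_{α/2} + z_β)/C)² + 3.
(1.960 + 1.282) / 0.6931 = 3.242 / 0.6931 = 4.678.
n = 4.678² + 3 = 21.88 + 3 = 24.9.
Round up.

n = 25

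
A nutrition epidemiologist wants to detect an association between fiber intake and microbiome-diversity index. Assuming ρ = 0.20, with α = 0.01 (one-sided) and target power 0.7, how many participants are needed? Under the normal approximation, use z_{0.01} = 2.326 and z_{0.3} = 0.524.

n = 201

Fisher's z: C = ½·ln((1+r)/(1−r)) = ½·ln(1.5000) = 0.2027.
n = ((z_{α} + z_β)/C)² + 3.
(2.326 + 0.524) / 0.2027 = 2.850 / 0.2027 = 14.060.
n = 14.060² + 3 = 197.69 + 3 = 200.7.
Round up.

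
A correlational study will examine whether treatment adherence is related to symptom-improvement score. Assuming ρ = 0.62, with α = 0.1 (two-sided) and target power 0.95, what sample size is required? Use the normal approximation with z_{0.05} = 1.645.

Fisher's z: C = ½·ln((1+r)/(1−r)) = ½·ln(4.2632) = 0.7250.
n = ((z_{α/2} + z_β)/C)² + 3.
(1.645 + 1.645) / 0.7250 = 3.290 / 0.7250 = 4.538.
n = 4.538² + 3 = 20.59 + 3 = 23.6.
Round up.

n = 24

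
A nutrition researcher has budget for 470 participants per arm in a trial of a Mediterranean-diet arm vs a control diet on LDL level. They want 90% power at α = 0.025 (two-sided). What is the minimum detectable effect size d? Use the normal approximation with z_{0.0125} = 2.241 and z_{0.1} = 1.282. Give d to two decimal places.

For two independent groups of n = 470 each: d_min = (z_{α/2} + z_β)·√(2/n).
z-sum = 2.241 + 1.282 = 3.523.
d_min = 3.523 × √(2/470) = 3.523 × 0.0652 = 0.230.

d_min ≈ 0.23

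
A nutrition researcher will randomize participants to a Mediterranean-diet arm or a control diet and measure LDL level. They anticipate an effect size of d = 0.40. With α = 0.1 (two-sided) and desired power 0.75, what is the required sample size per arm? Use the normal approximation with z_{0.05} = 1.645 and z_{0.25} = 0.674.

For two independent groups with equal n: n = 2·((z_{α/2} + z_β) / d)².
z_{α/2} + z_β = 1.645 + 0.674 = 2.319.
n = 2 × (2.319 / 0.40)² = 2 × 5.797² = 2 × 33.61 = 67.2.
Round up to the next whole participant.

n = 68 per group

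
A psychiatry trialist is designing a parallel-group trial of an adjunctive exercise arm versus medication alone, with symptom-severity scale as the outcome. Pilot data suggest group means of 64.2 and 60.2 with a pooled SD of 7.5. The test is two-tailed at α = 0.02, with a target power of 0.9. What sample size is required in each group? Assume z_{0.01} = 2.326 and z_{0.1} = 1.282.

n = 92 per group

Cohen's d = |M₁ − M₂| / SD_pooled = |64.2 − 60.2| / 7.5 = 4.0 / 7.5 = 0.533.
For two independent groups with equal n: n = 2·((z_{α/2} + z_β) / d)².
z_{α/2} + z_β = 2.326 + 1.282 = 3.608.
n = 2 × (3.608 / 0.533)² = 2 × 6.769² = 2 × 45.82 = 91.6.
Round up to the next whole participant.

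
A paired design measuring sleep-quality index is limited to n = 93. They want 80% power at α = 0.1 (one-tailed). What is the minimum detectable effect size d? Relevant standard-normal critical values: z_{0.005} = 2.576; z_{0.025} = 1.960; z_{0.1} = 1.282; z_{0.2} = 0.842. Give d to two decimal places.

For a single sample (or paired design) of n = 93: d_min = (z_{α} + z_β)/√n.
z-sum = 1.282 + 0.842 = 2.124.
d_min = 2.124 / √93 = 2.124 / 9.644 = 0.220.

d_min ≈ 0.22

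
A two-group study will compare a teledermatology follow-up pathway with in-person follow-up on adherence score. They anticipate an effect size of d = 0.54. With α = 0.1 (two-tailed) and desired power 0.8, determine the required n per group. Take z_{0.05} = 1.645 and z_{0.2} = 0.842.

n = 43 per group

For two independent groups with equal n: n = 2·((z_{α/2} + z_β) / d)².
z_{α/2} + z_β = 1.645 + 0.842 = 2.487.
n = 2 × (2.487 / 0.54)² = 2 × 4.606² = 2 × 21.21 = 42.4.
Round up to the next whole participant.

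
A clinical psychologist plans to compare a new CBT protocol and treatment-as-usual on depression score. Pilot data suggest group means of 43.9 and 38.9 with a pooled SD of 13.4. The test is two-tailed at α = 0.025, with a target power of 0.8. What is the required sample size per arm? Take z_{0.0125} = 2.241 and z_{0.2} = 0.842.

Cohen's d = |M₁ − M₂| / SD_pooled = |43.9 − 38.9| / 13.4 = 5.0 / 13.4 = 0.373.
For two independent groups with equal n: n = 2·((z_{α/2} + z_β) / d)².
z_{α/2} + z_β = 2.241 + 0.842 = 3.083.
n = 2 × (3.083 / 0.373)² = 2 × 8.265² = 2 × 68.32 = 136.6.
Round up to the next whole participant.

n = 137 per group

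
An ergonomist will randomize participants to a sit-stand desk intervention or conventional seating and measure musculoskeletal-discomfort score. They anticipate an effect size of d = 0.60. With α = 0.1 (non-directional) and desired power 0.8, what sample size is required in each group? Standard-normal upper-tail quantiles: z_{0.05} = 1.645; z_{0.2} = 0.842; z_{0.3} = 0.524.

n = 35 per group

For two independent groups with equal n: n = 2·((z_{α/2} + z_β) / d)².
z_{α/2} + z_β = 1.645 + 0.842 = 2.487.
n = 2 × (2.487 / 0.60)² = 2 × 4.145² = 2 × 17.18 = 34.4.
Round up to the next whole participant.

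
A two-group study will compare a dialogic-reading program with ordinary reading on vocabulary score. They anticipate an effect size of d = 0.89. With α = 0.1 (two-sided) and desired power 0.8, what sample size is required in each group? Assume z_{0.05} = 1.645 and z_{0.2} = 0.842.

For two independent groups with equal n: n = 2·((z_{α/2} + z_β) / d)².
z_{α/2} + z_β = 1.645 + 0.842 = 2.487.
n = 2 × (2.487 / 0.89)² = 2 × 2.794² = 2 × 7.81 = 15.6.
Round up to the next whole participant.

n = 16 per group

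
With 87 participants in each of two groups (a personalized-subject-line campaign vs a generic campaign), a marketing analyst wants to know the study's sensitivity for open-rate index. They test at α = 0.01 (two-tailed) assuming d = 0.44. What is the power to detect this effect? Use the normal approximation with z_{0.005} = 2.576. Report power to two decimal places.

power ≈ 0.63

For two equal groups, power = Φ(d·√(n/2) − z_{α/2}).
d·√(n/2) = 0.44 × √(87/2) = 0.44 × 6.595 = 2.902.
z_β = 2.902 − 2.576 = 0.326.
Power = Φ(0.326) = 0.628.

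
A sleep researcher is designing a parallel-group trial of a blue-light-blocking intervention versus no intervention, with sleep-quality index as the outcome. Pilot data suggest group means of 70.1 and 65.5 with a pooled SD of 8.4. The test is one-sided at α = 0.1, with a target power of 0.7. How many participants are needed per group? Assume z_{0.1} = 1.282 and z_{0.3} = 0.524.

Cohen's d = |M₁ − M₂| / SD_pooled = |70.1 − 65.5| / 8.4 = 4.6 / 8.4 = 0.548.
For two independent groups with equal n: n = 2·((z_{α} + z_β) / d)².
z_{α} + z_β = 1.282 + 0.524 = 1.806.
n = 2 × (1.806 / 0.548)² = 2 × 3.296² = 2 × 10.86 = 21.7.
Round up to the next whole participant.

n = 22 per group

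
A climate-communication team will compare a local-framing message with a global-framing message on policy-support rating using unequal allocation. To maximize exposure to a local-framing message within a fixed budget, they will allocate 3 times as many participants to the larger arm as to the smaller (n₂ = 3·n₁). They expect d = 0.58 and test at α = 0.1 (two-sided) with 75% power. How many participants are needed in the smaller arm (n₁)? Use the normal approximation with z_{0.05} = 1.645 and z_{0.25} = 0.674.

With allocation ratio k = n₂/n₁ = 3, Var(x̄₁−x̄₂) = σ²(1/n₁ + 1/(k·n₁)) = σ²·(k+1)/(k·n₁).
So n₁ = (1 + 1/k)·((z_{α/2} + z_β)/d)² = 1.333 × (2.319/0.58)².
n₁ = 1.333 × 15.99 = 21.3.
Round up: n₁ = 22, giving n₂ = 3 × 22 = 66.

n₁ = 22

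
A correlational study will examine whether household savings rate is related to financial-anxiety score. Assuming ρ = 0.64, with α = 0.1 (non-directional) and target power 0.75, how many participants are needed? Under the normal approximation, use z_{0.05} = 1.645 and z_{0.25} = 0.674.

Fisher's z: C = ½·ln((1+r)/(1−r)) = ½·ln(4.5556) = 0.7582.
n = ((z_{α/2} + z_β)/C)² + 3.
(1.645 + 0.674) / 0.7582 = 2.319 / 0.7582 = 3.059.
n = 3.059² + 3 = 9.35 + 3 = 12.4.
Round up.

n = 13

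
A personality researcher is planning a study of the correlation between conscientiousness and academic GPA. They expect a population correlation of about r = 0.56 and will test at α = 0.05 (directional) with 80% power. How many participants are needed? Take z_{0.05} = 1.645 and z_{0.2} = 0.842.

Fisher's z: C = ½·ln((1+r)/(1−r)) = ½·ln(3.5455) = 0.6328.
n = ((z_{α} + z_β)/C)² + 3.
(1.645 + 0.842) / 0.6328 = 2.487 / 0.6328 = 3.930.
n = 3.930² + 3 = 15.45 + 3 = 18.4.
Round up.

n = 19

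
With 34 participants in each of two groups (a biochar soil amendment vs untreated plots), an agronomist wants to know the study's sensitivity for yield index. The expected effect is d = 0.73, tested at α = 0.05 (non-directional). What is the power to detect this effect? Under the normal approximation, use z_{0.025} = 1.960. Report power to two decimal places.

For two equal groups, power = Φ(d·√(n/2) − z_{α/2}).
d·√(n/2) = 0.73 × √(34/2) = 0.73 × 4.123 = 3.010.
z_β = 3.010 − 1.960 = 1.050.
Power = Φ(1.050) = 0.853.

power ≈ 0.85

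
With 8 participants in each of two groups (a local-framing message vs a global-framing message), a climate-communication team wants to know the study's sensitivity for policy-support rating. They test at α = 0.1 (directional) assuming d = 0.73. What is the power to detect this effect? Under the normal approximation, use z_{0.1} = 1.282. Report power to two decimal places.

power ≈ 0.57

For two equal groups, power = Φ(d·√(n/2) − z_{α}).
d·√(n/2) = 0.73 × √(8/2) = 0.73 × 2.000 = 1.460.
z_β = 1.460 − 1.282 = 0.178.
Power = Φ(0.178) = 0.571.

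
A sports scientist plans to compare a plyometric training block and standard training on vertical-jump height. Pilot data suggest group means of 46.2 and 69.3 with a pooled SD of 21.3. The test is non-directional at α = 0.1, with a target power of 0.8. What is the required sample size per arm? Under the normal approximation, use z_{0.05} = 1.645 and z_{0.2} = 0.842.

Cohen's d = |M₁ − M₂| / SD_pooled = |46.2 − 69.3| / 21.3 = 23.1 / 21.3 = 1.085.
For two independent groups with equal n: n = 2·((z_{α/2} + z_β) / d)².
z_{α/2} + z_β = 1.645 + 0.842 = 2.487.
n = 2 × (2.487 / 1.085)² = 2 × 2.292² = 2 × 5.25 = 10.5.
Round up to the next whole participant.

n = 11 per group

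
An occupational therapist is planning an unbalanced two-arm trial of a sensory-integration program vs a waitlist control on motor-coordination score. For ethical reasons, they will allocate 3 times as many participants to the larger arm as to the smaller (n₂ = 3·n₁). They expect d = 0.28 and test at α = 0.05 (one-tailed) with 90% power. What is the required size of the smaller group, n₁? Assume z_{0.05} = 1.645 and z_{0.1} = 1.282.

n₁ = 146

With allocation ratio k = n₂/n₁ = 3, Var(x̄₁−x̄₂) = σ²(1/n₁ + 1/(k·n₁)) = σ²·(k+1)/(k·n₁).
So n₁ = (1 + 1/k)·((z_{α} + z_β)/d)² = 1.333 × (2.927/0.28)².
n₁ = 1.333 × 109.28 = 145.7.
Round up: n₁ = 146, giving n₂ = 3 × 146 = 438.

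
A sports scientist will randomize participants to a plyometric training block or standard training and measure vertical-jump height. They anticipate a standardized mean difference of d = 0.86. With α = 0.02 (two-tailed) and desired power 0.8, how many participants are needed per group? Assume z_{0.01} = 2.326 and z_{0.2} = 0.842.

n = 28 per group

For two independent groups with equal n: n = 2·((z_{α/2} + z_β) / d)².
z_{α/2} + z_β = 2.326 + 0.842 = 3.168.
n = 2 × (3.168 / 0.86)² = 2 × 3.684² = 2 × 13.57 = 27.1.
Round up to the next whole participant.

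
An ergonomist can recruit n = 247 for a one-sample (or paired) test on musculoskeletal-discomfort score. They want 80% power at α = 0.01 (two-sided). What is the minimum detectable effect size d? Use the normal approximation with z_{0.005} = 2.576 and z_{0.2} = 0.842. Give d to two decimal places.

d_min ≈ 0.22

For a single sample (or paired design) of n = 247: d_min = (z_{α/2} + z_β)/√n.
z-sum = 2.576 + 0.842 = 3.418.
d_min = 3.418 / √247 = 3.418 / 15.716 = 0.217.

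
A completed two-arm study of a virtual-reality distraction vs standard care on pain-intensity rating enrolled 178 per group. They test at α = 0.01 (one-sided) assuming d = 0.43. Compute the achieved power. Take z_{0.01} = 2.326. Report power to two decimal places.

For two equal groups, power = Φ(d·√(n/2) − z_{α}).
d·√(n/2) = 0.43 × √(178/2) = 0.43 × 9.434 = 4.057.
z_β = 4.057 − 2.326 = 1.731.
Power = Φ(1.731) = 0.958.

power ≈ 0.96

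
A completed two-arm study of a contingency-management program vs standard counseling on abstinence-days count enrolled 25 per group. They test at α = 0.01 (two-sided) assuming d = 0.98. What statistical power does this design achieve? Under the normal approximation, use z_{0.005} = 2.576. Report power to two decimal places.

For two equal groups, power = Φ(d·√(n/2) − z_{α/2}).
d·√(n/2) = 0.98 × √(25/2) = 0.98 × 3.536 = 3.465.
z_β = 3.465 − 2.576 = 0.889.
Power = Φ(0.889) = 0.813.

power ≈ 0.81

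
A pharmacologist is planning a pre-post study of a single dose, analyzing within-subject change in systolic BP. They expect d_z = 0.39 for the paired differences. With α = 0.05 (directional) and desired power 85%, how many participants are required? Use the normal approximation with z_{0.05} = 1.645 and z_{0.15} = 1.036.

For a paired (one-sample on differences) test: n = ((z_{α} + z_β) / d)².
z_{α} + z_β = 1.645 + 1.036 = 2.681.
n = (2.681 / 0.39)² = 6.874² = 47.26.
Round up.

n = 48 pairs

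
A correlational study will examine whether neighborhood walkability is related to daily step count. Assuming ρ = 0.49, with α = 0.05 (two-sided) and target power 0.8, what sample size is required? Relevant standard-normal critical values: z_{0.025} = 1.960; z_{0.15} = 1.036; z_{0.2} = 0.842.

Fisher's z: C = ½·ln((1+r)/(1−r)) = ½·ln(2.9216) = 0.5361.
n = ((z_{α/2} + z_β)/C)² + 3.
(1.960 + 0.842) / 0.5361 = 2.802 / 0.5361 = 5.227.
n = 5.227² + 3 = 27.32 + 3 = 30.3.
Round up.

n = 31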